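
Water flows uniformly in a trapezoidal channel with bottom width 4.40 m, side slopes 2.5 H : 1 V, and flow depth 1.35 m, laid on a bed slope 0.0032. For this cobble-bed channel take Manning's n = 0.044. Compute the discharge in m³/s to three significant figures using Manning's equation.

12.6 m³/s

A = (b + z·y)·y = (4.40 + 2.5×1.35)×1.35 = 10.50 m²
P = b + 2y√(1+z²) = 4.40 + 2×1.35×√(1+2.5²) = 11.67 m
R = A/P = 10.50/11.67 = 0.8994 m
Q = (1/n)·A·R^(2/3)·S^(1/2) = (1/0.044) × 10.50 × 0.8994^(2/3) × 0.0032^(1/2) = 12.57 m³/s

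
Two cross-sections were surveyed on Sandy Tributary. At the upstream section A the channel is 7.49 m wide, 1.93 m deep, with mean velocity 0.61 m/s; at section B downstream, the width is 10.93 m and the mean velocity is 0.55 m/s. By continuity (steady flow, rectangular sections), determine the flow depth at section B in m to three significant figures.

1.47 m

Q = A₁V₁ = (7.49×1.93) × 0.61 = 8.818 m³/s
d₂ = Q/(b₂ V₂) = 8.818/(10.93×0.55) = 1.467 m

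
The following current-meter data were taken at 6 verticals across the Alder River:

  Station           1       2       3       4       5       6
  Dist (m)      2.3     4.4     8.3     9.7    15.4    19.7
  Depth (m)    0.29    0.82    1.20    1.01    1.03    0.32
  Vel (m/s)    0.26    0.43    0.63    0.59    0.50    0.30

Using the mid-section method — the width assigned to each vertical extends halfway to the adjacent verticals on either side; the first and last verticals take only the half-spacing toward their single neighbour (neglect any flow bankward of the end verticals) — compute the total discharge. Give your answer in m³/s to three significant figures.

w_1 = (4.4 − 2.3)/2 = 1.05 m; q_1 = 0.26 × 0.29 × 1.05 = 0.07917 m³/s
w_2 = (8.3 − 2.3)/2 = 3 m; q_2 = 0.43 × 0.82 × 3 = 1.058 m³/s
w_3 = (9.7 − 4.4)/2 = 2.65 m; q_3 = 0.63 × 1.20 × 2.65 = 2.003 m³/s
w_4 = (15.4 − 8.3)/2 = 3.55 m; q_4 = 0.59 × 1.01 × 3.55 = 2.115 m³/s
w_5 = (19.7 − 9.7)/2 = 5 m; q_5 = 0.50 × 1.03 × 5 = 2.575 m³/s
w_6 = (19.7 − 15.4)/2 = 2.15 m; q_6 = 0.30 × 0.32 × 2.15 = 0.2064 m³/s
Q = Σ qᵢ = 8.037 m³/s

8.04 m³/s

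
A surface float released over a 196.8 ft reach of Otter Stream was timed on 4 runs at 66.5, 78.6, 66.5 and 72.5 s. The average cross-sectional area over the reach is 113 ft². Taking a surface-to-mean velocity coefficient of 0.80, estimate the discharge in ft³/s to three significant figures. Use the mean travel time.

t̄ = (66.5 + 78.6 + 66.5 + 72.5) / 4 = 71.025 s
v_surface = L / t̄ = 196.8 / 71.025 = 2.771 ft/s
v_mean = 0.80 × 2.771 = 2.217 ft/s
Q = A × v_mean = 113 × 2.217 = 250.5 ft³/s

250 ft³/s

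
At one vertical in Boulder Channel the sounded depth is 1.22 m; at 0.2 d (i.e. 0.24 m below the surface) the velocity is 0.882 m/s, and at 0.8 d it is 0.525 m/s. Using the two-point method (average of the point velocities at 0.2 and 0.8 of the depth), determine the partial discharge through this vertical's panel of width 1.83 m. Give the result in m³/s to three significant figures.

1.57 m³/s

v̄ = (0.882 + 0.525) / 2 = 0.7035 m/s
q = v̄ × d × w = 0.7035 × 1.22 × 1.83 = 1.571 m³/s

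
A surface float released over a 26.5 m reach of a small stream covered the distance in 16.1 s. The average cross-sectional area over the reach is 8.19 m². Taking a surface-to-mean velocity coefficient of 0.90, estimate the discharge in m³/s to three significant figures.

12.1 m³/s

v_surface = L / t̄ = 26.5 / 16.1 = 1.646 m/s
v_mean = 0.90 × 1.646 = 1.481 m/s
Q = A × v_mean = 8.19 × 1.481 = 12.13 m³/s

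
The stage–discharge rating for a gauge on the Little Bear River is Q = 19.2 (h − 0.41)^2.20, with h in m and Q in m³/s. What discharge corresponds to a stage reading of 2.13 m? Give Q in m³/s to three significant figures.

63.3 m³/s

Q = 19.2 × (2.13 − 0.41)^2.20 = 19.2 × 1.72^2.20 = 63.31 m³/s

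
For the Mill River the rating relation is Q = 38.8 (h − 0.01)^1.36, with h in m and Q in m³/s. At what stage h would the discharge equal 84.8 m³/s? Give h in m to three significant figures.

1.79 m

h − h₀ = (Q/C)^(1/b) = (84.8/38.8)^(1/1.36) = 1.777 m
h = 0.01 + 1.777 = 1.787 m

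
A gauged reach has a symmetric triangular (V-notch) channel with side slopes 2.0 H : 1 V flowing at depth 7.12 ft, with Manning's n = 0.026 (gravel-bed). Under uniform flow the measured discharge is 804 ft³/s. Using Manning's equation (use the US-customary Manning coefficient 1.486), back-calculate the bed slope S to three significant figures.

A = z·y² = 2.0×7.12² = 101.4 ft²
P = 2y√(1+z²) = 2×7.12×√(1+2.0²) = 31.84 ft
R = A/P = 101.4/31.84 = 3.184 ft
S = (Q·n / (1.486·A·R^(2/3)))² = (804×0.026 / (1.486×101.4×2.164))² = 0.004109

0.00411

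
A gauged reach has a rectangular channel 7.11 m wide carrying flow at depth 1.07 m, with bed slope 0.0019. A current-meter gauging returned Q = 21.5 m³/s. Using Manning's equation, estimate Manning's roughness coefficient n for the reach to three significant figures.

0.0135

A = b·y = 7.11 × 1.07 = 7.608 m²
P = b + 2y = 7.11 + 2×1.07 = 9.250 m
R = A/P = 7.608/9.250 = 0.8225 m
n = (1/Q)·A·R^(2/3)·S^(1/2) = (1/21.5) × 7.608 × 0.8778 × 0.04359 = 0.01354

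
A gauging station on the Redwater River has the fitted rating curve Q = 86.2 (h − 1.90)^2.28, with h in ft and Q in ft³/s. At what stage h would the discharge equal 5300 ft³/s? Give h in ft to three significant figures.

h − h₀ = (Q/C)^(1/b) = (5300/86.2)^(1/2.28) = 6.089 ft
h = 1.90 + 6.089 = 7.989 ft

7.99 ft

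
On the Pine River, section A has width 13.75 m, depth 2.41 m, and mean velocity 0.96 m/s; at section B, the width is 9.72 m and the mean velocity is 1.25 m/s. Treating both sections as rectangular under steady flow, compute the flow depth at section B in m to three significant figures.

Q = A₁V₁ = (13.75×2.41) × 0.96 = 31.81 m³/s
d₂ = Q/(b₂ V₂) = 31.81/(9.72×1.25) = 2.618 m

2.62 m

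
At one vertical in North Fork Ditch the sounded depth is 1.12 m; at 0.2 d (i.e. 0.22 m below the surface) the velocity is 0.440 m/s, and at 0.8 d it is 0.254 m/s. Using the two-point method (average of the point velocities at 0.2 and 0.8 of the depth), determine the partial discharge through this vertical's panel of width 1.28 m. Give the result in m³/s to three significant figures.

0.497 m³/s

v̄ = (0.440 + 0.254) / 2 = 0.3470 m/s
q = v̄ × d × w = 0.3470 × 1.12 × 1.28 = 0.4975 m³/s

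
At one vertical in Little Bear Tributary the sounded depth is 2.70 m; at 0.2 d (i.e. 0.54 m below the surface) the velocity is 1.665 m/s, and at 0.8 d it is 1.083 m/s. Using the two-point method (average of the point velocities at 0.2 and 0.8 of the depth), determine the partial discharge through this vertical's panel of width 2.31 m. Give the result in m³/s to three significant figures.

v̄ = (1.665 + 1.083) / 2 = 1.374 m/s
q = v̄ × d × w = 1.374 × 2.70 × 2.31 = 8.570 m³/s

8.57 m³/s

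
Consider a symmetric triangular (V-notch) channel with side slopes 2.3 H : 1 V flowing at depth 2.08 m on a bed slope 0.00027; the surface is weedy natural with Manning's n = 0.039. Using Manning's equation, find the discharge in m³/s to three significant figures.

4.06 m³/s

A = z·y² = 2.3×2.08² = 9.951 m²
P = 2y√(1+z²) = 2×2.08×√(1+2.3²) = 10.43 m
R = A/P = 9.951/10.43 = 0.9538 m
Q = (1/n)·A·R^(2/3)·S^(1/2) = (1/0.039) × 9.951 × 0.9538^(2/3) × 0.00027^(1/2) = 4.062 m³/s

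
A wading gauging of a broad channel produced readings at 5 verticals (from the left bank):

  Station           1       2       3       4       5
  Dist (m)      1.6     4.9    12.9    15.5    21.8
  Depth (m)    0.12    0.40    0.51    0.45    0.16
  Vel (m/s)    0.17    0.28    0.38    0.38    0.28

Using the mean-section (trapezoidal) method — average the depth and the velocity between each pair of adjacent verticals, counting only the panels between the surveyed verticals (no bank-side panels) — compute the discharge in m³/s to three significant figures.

Panel 1-2: Δb = 3.3 m, d̄ = (0.12+0.40)/2 = 0.26, v̄ = (0.17+0.28)/2 = 0.225 → q = 3.3×0.26×0.225 = 0.1931 m³/s
Panel 2-3: Δb = 8 m, d̄ = (0.40+0.51)/2 = 0.455, v̄ = (0.28+0.38)/2 = 0.33 → q = 8×0.455×0.33 = 1.201 m³/s
Panel 3-4: Δb = 2.6 m, d̄ = (0.51+0.45)/2 = 0.48, v̄ = (0.38+0.38)/2 = 0.38 → q = 2.6×0.48×0.38 = 0.4742 m³/s
Panel 4-5: Δb = 6.3 m, d̄ = (0.45+0.16)/2 = 0.305, v̄ = (0.38+0.28)/2 = 0.33 → q = 6.3×0.305×0.33 = 0.6341 m³/s
Q = Σ q = 2.503 m³/s

2.50 m³/s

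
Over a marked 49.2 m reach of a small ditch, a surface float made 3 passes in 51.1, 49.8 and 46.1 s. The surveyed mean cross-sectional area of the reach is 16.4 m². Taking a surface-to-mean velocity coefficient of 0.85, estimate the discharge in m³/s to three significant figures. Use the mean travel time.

14.0 m³/s

t̄ = (51.1 + 49.8 + 46.1) / 3 = 49 s
v_surface = L / t̄ = 49.2 / 49 = 1.004 m/s
v_mean = 0.85 × 1.004 = 0.8535 m/s
Q = A × v_mean = 16.4 × 0.8535 = 14.00 m³/s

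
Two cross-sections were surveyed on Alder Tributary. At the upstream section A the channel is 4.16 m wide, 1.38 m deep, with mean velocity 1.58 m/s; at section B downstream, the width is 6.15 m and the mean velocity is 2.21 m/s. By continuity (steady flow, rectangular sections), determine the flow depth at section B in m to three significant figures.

0.667 m

Q = A₁V₁ = (4.16×1.38) × 1.58 = 9.070 m³/s
d₂ = Q/(b₂ V₂) = 9.070/(6.15×2.21) = 0.6674 m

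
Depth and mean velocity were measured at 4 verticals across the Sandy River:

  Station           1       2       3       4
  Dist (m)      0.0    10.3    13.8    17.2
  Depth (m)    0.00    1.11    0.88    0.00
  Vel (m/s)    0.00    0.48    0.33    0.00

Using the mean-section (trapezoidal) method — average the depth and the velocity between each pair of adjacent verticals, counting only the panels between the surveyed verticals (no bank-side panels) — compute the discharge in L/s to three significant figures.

Panel 1-2: Δb = 10.3 m, d̄ = (0.00+1.11)/2 = 0.555, v̄ = (0.00+0.48)/2 = 0.24 → q = 10.3×0.555×0.24 = 1.372 m³/s
Panel 2-3: Δb = 3.5 m, d̄ = (1.11+0.88)/2 = 0.995, v̄ = (0.48+0.33)/2 = 0.405 → q = 3.5×0.995×0.405 = 1.410 m³/s
Panel 3-4: Δb = 3.4 m, d̄ = (0.88+0.00)/2 = 0.44, v̄ = (0.33+0.00)/2 = 0.165 → q = 3.4×0.44×0.165 = 0.2468 m³/s
Q = Σ q = 3.029 m³/s
= 3.029 × 1000 = 3029 L/s

3030 L/s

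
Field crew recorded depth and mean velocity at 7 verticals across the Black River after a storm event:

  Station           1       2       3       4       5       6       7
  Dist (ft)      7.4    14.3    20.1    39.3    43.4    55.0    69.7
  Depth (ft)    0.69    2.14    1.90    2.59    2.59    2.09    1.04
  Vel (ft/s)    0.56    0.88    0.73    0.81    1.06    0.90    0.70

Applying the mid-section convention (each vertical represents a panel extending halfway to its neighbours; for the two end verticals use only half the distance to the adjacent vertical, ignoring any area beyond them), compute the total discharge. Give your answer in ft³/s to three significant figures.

107 ft³/s

w_1 = (14.3 − 7.4)/2 = 3.45 ft; q_1 = 0.56 × 0.69 × 3.45 = 1.333 ft³/s
w_2 = (20.1 − 7.4)/2 = 6.35 ft; q_2 = 0.88 × 2.14 × 6.35 = 11.96 ft³/s
w_3 = (39.3 − 14.3)/2 = 12.5 ft; q_3 = 0.73 × 1.90 × 12.5 = 17.34 ft³/s
w_4 = (43.4 − 20.1)/2 = 11.65 ft; q_4 = 0.81 × 2.59 × 11.65 = 24.44 ft³/s
w_5 = (55.0 − 39.3)/2 = 7.85 ft; q_5 = 1.06 × 2.59 × 7.85 = 21.55 ft³/s
w_6 = (69.7 − 43.4)/2 = 13.15 ft; q_6 = 0.90 × 2.09 × 13.15 = 24.74 ft³/s
w_7 = (69.7 − 55.0)/2 = 7.35 ft; q_7 = 0.70 × 1.04 × 7.35 = 5.351 ft³/s
Q = Σ qᵢ = 106.7 ft³/s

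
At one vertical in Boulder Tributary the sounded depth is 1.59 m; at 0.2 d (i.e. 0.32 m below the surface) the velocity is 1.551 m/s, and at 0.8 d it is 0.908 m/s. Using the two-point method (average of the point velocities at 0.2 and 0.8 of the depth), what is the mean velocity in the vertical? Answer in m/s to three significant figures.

v̄ = (1.551 + 0.908) / 2 = 1.230 m/s

1.23 m/s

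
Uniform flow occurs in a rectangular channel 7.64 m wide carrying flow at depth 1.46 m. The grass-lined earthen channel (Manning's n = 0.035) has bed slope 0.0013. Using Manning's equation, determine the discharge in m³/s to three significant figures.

11.9 m³/s

A = b·y = 7.64 × 1.46 = 11.15 m²
P = b + 2y = 7.64 + 2×1.46 = 10.56 m
R = A/P = 11.15/10.56 = 1.056 m
Q = (1/n)·A·R^(2/3)·S^(1/2) = (1/0.035) × 11.15 × 1.056^(2/3) × 0.0013^(1/2) = 11.92 m³/s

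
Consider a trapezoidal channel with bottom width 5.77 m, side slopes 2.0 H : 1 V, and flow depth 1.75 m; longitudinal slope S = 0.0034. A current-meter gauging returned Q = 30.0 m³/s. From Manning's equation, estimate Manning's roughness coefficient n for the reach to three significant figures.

0.0355

A = (b + z·y)·y = (5.77 + 2.0×1.75)×1.75 = 16.22 m²
P = b + 2y√(1+z²) = 5.77 + 2×1.75×√(1+2.0²) = 13.60 m
R = A/P = 16.22/13.60 = 1.193 m
n = (1/Q)·A·R^(2/3)·S^(1/2) = (1/30.0) × 16.22 × 1.125 × 0.05831 = 0.03547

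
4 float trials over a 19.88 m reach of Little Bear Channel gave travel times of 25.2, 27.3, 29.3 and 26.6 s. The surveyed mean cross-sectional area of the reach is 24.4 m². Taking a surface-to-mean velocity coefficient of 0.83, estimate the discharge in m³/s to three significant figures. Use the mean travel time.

14.9 m³/s

t̄ = (25.2 + 27.3 + 29.3 + 26.6) / 4 = 27.1 s
v_surface = L / t̄ = 19.88 / 27.1 = 0.7336 m/s
v_mean = 0.83 × 0.7336 = 0.6089 m/s
Q = A × v_mean = 24.4 × 0.6089 = 14.86 m³/s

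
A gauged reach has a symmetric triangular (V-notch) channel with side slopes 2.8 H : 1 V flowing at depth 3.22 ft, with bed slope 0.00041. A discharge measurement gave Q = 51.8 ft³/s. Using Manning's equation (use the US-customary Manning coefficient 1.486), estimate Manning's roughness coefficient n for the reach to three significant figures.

0.0223

A = z·y² = 2.8×3.22² = 29.03 ft²
P = 2y√(1+z²) = 2×3.22×√(1+2.8²) = 19.15 ft
R = A/P = 29.03/19.15 = 1.516 ft
n = (1.486/Q)·A·R^(2/3)·S^(1/2) = (1.486/51.8) × 29.03 × 1.320 × 0.02025 = 0.02226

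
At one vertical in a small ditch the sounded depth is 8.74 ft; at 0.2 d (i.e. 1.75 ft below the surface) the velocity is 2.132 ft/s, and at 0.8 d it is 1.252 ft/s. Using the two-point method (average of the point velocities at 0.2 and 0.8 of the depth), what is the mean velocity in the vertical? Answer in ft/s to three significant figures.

1.69 ft/s

v̄ = (2.132 + 1.252) / 2 = 1.692 ft/s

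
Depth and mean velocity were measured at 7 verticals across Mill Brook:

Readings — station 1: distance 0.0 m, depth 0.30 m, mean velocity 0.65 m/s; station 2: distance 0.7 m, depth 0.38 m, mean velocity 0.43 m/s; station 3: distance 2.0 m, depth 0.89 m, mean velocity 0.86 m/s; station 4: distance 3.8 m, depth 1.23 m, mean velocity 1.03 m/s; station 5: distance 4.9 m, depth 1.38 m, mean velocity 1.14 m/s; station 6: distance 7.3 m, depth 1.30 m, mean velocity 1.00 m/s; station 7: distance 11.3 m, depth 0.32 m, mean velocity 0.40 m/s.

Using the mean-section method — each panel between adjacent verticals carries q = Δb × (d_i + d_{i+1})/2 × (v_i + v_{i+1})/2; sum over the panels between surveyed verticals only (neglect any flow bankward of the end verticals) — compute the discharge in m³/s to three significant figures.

9.73 m³/s

Panel 1-2: Δb = 0.7 m, d̄ = (0.30+0.38)/2 = 0.34, v̄ = (0.65+0.43)/2 = 0.54 → q = 0.7×0.34×0.54 = 0.1285 m³/s
Panel 2-3: Δb = 1.3 m, d̄ = (0.38+0.89)/2 = 0.635, v̄ = (0.43+0.86)/2 = 0.645 → q = 1.3×0.635×0.645 = 0.5324 m³/s
Panel 3-4: Δb = 1.8 m, d̄ = (0.89+1.23)/2 = 1.06, v̄ = (0.86+1.03)/2 = 0.945 → q = 1.8×1.06×0.945 = 1.803 m³/s
Panel 4-5: Δb = 1.1 m, d̄ = (1.23+1.38)/2 = 1.305, v̄ = (1.03+1.14)/2 = 1.085 → q = 1.1×1.305×1.085 = 1.558 m³/s
Panel 5-6: Δb = 2.4 m, d̄ = (1.38+1.30)/2 = 1.34, v̄ = (1.14+1.00)/2 = 1.07 → q = 2.4×1.34×1.07 = 3.441 m³/s
Panel 6-7: Δb = 4 m, d̄ = (1.30+0.32)/2 = 0.81, v̄ = (1.00+0.40)/2 = 0.7 → q = 4×0.81×0.7 = 2.268 m³/s
Q = Σ q = 9.731 m³/s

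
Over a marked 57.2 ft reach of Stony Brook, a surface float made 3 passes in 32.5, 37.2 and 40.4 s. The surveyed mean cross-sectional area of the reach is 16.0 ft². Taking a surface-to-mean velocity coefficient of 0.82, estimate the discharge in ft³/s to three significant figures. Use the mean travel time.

t̄ = (32.5 + 37.2 + 40.4) / 3 = 36.7 s
v_surface = L / t̄ = 57.2 / 36.7 = 1.559 ft/s
v_mean = 0.82 × 1.559 = 1.278 ft/s
Q = A × v_mean = 16.0 × 1.278 = 20.45 ft³/s

20.4 ft³/s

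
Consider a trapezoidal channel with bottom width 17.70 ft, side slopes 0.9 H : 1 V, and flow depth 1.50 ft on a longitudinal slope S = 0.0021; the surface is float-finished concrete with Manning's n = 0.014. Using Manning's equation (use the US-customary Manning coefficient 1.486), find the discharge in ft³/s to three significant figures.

A = (b + z·y)·y = (17.70 + 0.9×1.50)×1.50 = 28.58 ft²
P = b + 2y√(1+z²) = 17.70 + 2×1.50×√(1+0.9²) = 21.74 ft
R = A/P = 28.58/21.74 = 1.315 ft
Q = (1.486/n)·A·R^(2/3)·S^(1/2) = (1.486/0.014) × 28.58 × 1.315^(2/3) × 0.0021^(1/2) = 166.8 ft³/s

167 ft³/s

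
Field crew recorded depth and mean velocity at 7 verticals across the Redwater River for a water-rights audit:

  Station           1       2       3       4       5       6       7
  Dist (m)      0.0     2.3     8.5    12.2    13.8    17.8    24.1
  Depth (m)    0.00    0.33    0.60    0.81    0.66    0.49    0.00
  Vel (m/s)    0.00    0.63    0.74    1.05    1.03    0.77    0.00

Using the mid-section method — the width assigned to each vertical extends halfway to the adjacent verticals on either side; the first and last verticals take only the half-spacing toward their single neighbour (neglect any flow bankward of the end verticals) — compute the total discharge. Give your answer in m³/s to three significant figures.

w_2 = (8.5 − 0.0)/2 = 4.25 m; q_2 = 0.63 × 0.33 × 4.25 = 0.8836 m³/s
w_3 = (12.2 − 2.3)/2 = 4.95 m; q_3 = 0.74 × 0.60 × 4.95 = 2.198 m³/s
w_4 = (13.8 − 8.5)/2 = 2.65 m; q_4 = 1.05 × 0.81 × 2.65 = 2.254 m³/s
w_5 = (17.8 − 12.2)/2 = 2.8 m; q_5 = 1.03 × 0.66 × 2.8 = 1.903 m³/s
w_6 = (24.1 − 13.8)/2 = 5.15 m; q_6 = 0.77 × 0.49 × 5.15 = 1.943 m³/s
Stations 1, 7 contribute zero (depth or velocity is 0).
Q = Σ qᵢ = 9.182 m³/s

9.18 m³/s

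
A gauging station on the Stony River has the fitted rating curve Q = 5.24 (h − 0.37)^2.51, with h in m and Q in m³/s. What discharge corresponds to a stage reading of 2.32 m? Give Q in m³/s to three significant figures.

Q = 5.24 × (2.32 − 0.37)^2.51 = 5.24 × 1.95^2.51 = 28.01 m³/s

28.0 m³/s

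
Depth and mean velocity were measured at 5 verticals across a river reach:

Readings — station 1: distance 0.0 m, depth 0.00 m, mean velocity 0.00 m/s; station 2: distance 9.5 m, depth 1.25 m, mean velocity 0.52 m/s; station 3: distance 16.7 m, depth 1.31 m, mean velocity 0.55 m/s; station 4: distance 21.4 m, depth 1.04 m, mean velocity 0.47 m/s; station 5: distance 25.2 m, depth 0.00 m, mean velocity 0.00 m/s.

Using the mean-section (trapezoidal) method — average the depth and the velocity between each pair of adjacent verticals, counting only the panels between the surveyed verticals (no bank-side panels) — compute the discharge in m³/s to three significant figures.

9.76 m³/s

Panel 1-2: Δb = 9.5 m, d̄ = (0.00+1.25)/2 = 0.625, v̄ = (0.00+0.52)/2 = 0.26 → q = 9.5×0.625×0.26 = 1.544 m³/s
Panel 2-3: Δb = 7.2 m, d̄ = (1.25+1.31)/2 = 1.28, v̄ = (0.52+0.55)/2 = 0.535 → q = 7.2×1.28×0.535 = 4.931 m³/s
Panel 3-4: Δb = 4.7 m, d̄ = (1.31+1.04)/2 = 1.175, v̄ = (0.55+0.47)/2 = 0.51 → q = 4.7×1.175×0.51 = 2.816 m³/s
Panel 4-5: Δb = 3.8 m, d̄ = (1.04+0.00)/2 = 0.52, v̄ = (0.47+0.00)/2 = 0.235 → q = 3.8×0.52×0.235 = 0.4644 m³/s
Q = Σ q = 9.755 m³/s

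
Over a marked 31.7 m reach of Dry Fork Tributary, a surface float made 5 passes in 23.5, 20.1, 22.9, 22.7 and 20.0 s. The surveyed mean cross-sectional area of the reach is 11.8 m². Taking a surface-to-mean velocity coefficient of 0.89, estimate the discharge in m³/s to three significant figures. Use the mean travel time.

t̄ = (23.5 + 20.1 + 22.9 + 22.7 + 20.0) / 5 = 21.84 s
v_surface = L / t̄ = 31.7 / 21.84 = 1.451 m/s
v_mean = 0.89 × 1.451 = 1.292 m/s
Q = A × v_mean = 11.8 × 1.292 = 15.24 m³/s

15.2 m³/s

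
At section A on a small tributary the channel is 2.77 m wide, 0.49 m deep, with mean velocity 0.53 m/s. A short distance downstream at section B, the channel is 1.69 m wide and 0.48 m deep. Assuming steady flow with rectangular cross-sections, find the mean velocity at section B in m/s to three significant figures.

Q = A₁V₁ = (2.77×0.49) × 0.53 = 0.7194 m³/s
A₂ = 1.69 × 0.48 = 0.8112 m²
V₂ = Q/A₂ = 0.7194/0.8112 = 0.8868 m/s

0.887 m/s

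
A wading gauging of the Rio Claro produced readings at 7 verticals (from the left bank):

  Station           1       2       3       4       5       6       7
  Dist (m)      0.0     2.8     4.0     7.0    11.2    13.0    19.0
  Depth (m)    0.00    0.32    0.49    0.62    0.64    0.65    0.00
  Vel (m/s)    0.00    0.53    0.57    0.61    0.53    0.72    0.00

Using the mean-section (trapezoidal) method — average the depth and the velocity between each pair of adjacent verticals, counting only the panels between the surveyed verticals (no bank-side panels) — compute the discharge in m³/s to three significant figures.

4.30 m³/s

Panel 1-2: Δb = 2.8 m, d̄ = (0.00+0.32)/2 = 0.16, v̄ = (0.00+0.53)/2 = 0.265 → q = 2.8×0.16×0.265 = 0.1187 m³/s
Panel 2-3: Δb = 1.2 m, d̄ = (0.32+0.49)/2 = 0.405, v̄ = (0.53+0.57)/2 = 0.55 → q = 1.2×0.405×0.55 = 0.2673 m³/s
Panel 3-4: Δb = 3 m, d̄ = (0.49+0.62)/2 = 0.555, v̄ = (0.57+0.61)/2 = 0.59 → q = 3×0.555×0.59 = 0.9824 m³/s
Panel 4-5: Δb = 4.2 m, d̄ = (0.62+0.64)/2 = 0.63, v̄ = (0.61+0.53)/2 = 0.57 → q = 4.2×0.63×0.57 = 1.508 m³/s
Panel 5-6: Δb = 1.8 m, d̄ = (0.64+0.65)/2 = 0.645, v̄ = (0.53+0.72)/2 = 0.625 → q = 1.8×0.645×0.625 = 0.7256 m³/s
Panel 6-7: Δb = 6 m, d̄ = (0.65+0.00)/2 = 0.325, v̄ = (0.72+0.00)/2 = 0.36 → q = 6×0.325×0.36 = 0.7020 m³/s
Q = Σ q = 4.304 m³/s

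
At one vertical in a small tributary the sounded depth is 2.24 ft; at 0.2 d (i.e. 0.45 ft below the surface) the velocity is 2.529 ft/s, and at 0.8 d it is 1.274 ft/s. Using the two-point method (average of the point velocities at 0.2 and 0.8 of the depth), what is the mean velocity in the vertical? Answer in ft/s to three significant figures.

1.90 ft/s

v̄ = (2.529 + 1.274) / 2 = 1.902 ft/s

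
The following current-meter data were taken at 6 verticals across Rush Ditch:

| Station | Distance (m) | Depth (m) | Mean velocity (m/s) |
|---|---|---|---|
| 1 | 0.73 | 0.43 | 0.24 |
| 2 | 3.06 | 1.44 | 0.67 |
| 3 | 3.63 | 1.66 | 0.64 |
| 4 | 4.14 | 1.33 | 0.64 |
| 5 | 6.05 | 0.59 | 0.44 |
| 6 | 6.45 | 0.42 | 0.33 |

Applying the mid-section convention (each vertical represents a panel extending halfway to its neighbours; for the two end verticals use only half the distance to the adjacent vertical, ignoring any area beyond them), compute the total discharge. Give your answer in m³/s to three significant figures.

3.45 m³/s

w_1 = (3.06 − 0.73)/2 = 1.165 m; q_1 = 0.24 × 0.43 × 1.165 = 0.1202 m³/s
w_2 = (3.63 − 0.73)/2 = 1.45 m; q_2 = 0.67 × 1.44 × 1.45 = 1.399 m³/s
w_3 = (4.14 − 3.06)/2 = 0.54 m; q_3 = 0.64 × 1.66 × 0.54 = 0.5737 m³/s
w_4 = (6.05 − 3.63)/2 = 1.21 m; q_4 = 0.64 × 1.33 × 1.21 = 1.030 m³/s
w_5 = (6.45 − 4.14)/2 = 1.155 m; q_5 = 0.44 × 0.59 × 1.155 = 0.2998 m³/s
w_6 = (6.45 − 6.05)/2 = 0.2 m; q_6 = 0.33 × 0.42 × 0.2 = 0.02772 m³/s
Q = Σ qᵢ = 3.450 m³/s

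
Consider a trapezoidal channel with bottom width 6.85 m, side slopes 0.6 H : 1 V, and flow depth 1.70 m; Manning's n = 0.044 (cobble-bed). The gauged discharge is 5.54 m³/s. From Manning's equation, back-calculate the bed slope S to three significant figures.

0.000250

A = (b + z·y)·y = (6.85 + 0.6×1.70)×1.70 = 13.38 m²
P = b + 2y√(1+z²) = 6.85 + 2×1.70×√(1+0.6²) = 10.82 m
R = A/P = 13.38/10.82 = 1.237 m
S = (Q·n / (1·A·R^(2/3)))² = (5.54×0.044 / (1×13.38×1.152))² = 0.0002500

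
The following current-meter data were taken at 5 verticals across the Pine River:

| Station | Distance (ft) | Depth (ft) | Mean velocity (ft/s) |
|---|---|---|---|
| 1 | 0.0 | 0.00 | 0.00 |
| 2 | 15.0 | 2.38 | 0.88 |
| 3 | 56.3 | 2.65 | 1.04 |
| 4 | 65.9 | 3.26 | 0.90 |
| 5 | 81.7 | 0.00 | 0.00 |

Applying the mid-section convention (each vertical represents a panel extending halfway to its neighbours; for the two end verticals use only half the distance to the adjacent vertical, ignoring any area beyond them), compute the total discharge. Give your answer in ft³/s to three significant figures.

w_2 = (56.3 − 0.0)/2 = 28.15 ft; q_2 = 0.88 × 2.38 × 28.15 = 58.96 ft³/s
w_3 = (65.9 − 15.0)/2 = 25.45 ft; q_3 = 1.04 × 2.65 × 25.45 = 70.14 ft³/s
w_4 = (81.7 − 56.3)/2 = 12.7 ft; q_4 = 0.90 × 3.26 × 12.7 = 37.26 ft³/s
Stations 1, 5 contribute zero (depth or velocity is 0).
Q = Σ qᵢ = 166.4 ft³/s

166 ft³/s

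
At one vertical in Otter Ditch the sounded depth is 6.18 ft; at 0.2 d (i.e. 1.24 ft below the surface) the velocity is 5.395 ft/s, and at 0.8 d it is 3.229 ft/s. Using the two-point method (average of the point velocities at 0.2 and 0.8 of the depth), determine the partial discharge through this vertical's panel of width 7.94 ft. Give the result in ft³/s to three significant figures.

212 ft³/s

v̄ = (5.395 + 3.229) / 2 = 4.312 ft/s
q = v̄ × d × w = 4.312 × 6.18 × 7.94 = 211.6 ft³/s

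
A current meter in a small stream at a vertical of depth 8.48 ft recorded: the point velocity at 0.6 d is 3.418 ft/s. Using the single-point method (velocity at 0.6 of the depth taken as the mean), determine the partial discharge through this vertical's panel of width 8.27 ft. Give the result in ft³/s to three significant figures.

240 ft³/s

v̄ = v₀.₆ = 3.418 ft/s
q = v̄ × d × w = 3.418 × 8.48 × 8.27 = 239.7 ft³/s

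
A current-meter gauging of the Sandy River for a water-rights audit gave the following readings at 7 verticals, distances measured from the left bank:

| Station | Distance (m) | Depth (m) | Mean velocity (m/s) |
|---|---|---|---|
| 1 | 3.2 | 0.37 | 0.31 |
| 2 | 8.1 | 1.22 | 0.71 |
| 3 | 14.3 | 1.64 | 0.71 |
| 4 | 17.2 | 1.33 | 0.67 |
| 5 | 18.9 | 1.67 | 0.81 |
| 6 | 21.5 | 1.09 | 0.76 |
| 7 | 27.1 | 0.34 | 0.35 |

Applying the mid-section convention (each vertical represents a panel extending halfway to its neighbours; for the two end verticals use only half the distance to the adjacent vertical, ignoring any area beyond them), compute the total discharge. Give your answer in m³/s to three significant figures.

19.1 m³/s

w_1 = (8.1 − 3.2)/2 = 2.45 m; q_1 = 0.31 × 0.37 × 2.45 = 0.2810 m³/s
w_2 = (14.3 − 3.2)/2 = 5.55 m; q_2 = 0.71 × 1.22 × 5.55 = 4.807 m³/s
w_3 = (17.2 − 8.1)/2 = 4.55 m; q_3 = 0.71 × 1.64 × 4.55 = 5.298 m³/s
w_4 = (18.9 − 14.3)/2 = 2.3 m; q_4 = 0.67 × 1.33 × 2.3 = 2.050 m³/s
w_5 = (21.5 − 17.2)/2 = 2.15 m; q_5 = 0.81 × 1.67 × 2.15 = 2.908 m³/s
w_6 = (27.1 − 18.9)/2 = 4.1 m; q_6 = 0.76 × 1.09 × 4.1 = 3.396 m³/s
w_7 = (27.1 − 21.5)/2 = 2.8 m; q_7 = 0.35 × 0.34 × 2.8 = 0.3332 m³/s
Q = Σ qᵢ = 19.07 m³/s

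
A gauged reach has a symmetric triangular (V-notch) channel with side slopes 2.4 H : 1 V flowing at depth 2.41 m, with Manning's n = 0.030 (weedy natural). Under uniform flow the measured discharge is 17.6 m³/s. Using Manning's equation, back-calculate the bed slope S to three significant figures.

A = z·y² = 2.4×2.41² = 13.94 m²
P = 2y√(1+z²) = 2×2.41×√(1+2.4²) = 12.53 m
R = A/P = 13.94/12.53 = 1.112 m
S = (Q·n / (1·A·R^(2/3)))² = (17.6×0.030 / (1×13.94×1.074))² = 0.001245

0.00124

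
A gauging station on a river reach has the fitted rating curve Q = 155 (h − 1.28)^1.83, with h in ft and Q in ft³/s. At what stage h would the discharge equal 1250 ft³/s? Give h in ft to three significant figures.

4.41 ft

h − h₀ = (Q/C)^(1/b) = (1250/155)^(1/1.83) = 3.129 ft
h = 1.28 + 3.129 = 4.409 ft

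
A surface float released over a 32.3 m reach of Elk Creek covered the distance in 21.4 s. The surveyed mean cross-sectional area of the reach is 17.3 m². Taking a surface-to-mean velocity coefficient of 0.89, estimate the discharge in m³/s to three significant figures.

23.2 m³/s

v_surface = L / t̄ = 32.3 / 21.4 = 1.509 m/s
v_mean = 0.89 × 1.509 = 1.343 m/s
Q = A × v_mean = 17.3 × 1.343 = 23.24 m³/s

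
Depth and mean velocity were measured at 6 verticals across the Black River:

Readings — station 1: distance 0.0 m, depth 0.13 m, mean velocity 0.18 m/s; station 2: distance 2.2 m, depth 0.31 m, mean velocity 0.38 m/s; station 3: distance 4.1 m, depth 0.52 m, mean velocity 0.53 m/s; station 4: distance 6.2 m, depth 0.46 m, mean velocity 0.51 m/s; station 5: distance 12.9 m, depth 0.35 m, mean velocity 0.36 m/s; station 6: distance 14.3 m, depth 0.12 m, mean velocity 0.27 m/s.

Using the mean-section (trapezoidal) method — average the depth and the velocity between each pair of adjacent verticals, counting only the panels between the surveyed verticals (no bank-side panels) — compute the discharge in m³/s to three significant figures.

Panel 1-2: Δb = 2.2 m, d̄ = (0.13+0.31)/2 = 0.22, v̄ = (0.18+0.38)/2 = 0.28 → q = 2.2×0.22×0.28 = 0.1355 m³/s
Panel 2-3: Δb = 1.9 m, d̄ = (0.31+0.52)/2 = 0.415, v̄ = (0.38+0.53)/2 = 0.455 → q = 1.9×0.415×0.455 = 0.3588 m³/s
Panel 3-4: Δb = 2.1 m, d̄ = (0.52+0.46)/2 = 0.49, v̄ = (0.53+0.51)/2 = 0.52 → q = 2.1×0.49×0.52 = 0.5351 m³/s
Panel 4-5: Δb = 6.7 m, d̄ = (0.46+0.35)/2 = 0.405, v̄ = (0.51+0.36)/2 = 0.435 → q = 6.7×0.405×0.435 = 1.180 m³/s
Panel 5-6: Δb = 1.4 m, d̄ = (0.35+0.12)/2 = 0.235, v̄ = (0.36+0.27)/2 = 0.315 → q = 1.4×0.235×0.315 = 0.1036 m³/s
Q = Σ q = 2.313 m³/s

2.31 m³/s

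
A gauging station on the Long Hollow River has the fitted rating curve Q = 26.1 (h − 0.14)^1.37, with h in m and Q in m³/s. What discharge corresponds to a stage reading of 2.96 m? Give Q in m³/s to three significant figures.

Q = 26.1 × (2.96 − 0.14)^1.37 = 26.1 × 2.82^1.37 = 108.0 m³/s

108 m³/s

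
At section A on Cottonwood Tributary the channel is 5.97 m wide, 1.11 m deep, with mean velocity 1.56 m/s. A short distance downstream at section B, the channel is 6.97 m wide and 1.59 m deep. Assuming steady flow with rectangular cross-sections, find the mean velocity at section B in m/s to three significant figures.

0.933 m/s

Q = A₁V₁ = (5.97×1.11) × 1.56 = 10.34 m³/s
A₂ = 6.97 × 1.59 = 11.08 m²
V₂ = Q/A₂ = 10.34/11.08 = 0.9328 m/s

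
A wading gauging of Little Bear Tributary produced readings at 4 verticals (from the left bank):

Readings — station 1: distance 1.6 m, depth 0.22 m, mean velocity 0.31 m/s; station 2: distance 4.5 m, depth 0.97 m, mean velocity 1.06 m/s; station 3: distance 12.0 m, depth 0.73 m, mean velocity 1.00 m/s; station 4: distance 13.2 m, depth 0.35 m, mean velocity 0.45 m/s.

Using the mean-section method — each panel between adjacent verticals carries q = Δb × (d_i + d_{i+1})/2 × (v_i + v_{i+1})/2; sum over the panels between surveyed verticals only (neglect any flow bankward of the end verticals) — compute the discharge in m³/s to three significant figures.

Panel 1-2: Δb = 2.9 m, d̄ = (0.22+0.97)/2 = 0.595, v̄ = (0.31+1.06)/2 = 0.685 → q = 2.9×0.595×0.685 = 1.182 m³/s
Panel 2-3: Δb = 7.5 m, d̄ = (0.97+0.73)/2 = 0.85, v̄ = (1.06+1.00)/2 = 1.03 → q = 7.5×0.85×1.03 = 6.566 m³/s
Panel 3-4: Δb = 1.2 m, d̄ = (0.73+0.35)/2 = 0.54, v̄ = (1.00+0.45)/2 = 0.725 → q = 1.2×0.54×0.725 = 0.4698 m³/s
Q = Σ q = 8.218 m³/s

8.22 m³/s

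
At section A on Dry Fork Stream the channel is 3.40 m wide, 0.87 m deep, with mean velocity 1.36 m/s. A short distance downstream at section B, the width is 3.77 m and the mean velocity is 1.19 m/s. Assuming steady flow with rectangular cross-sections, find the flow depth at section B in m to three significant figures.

0.897 m

Q = A₁V₁ = (3.40×0.87) × 1.36 = 4.023 m³/s
d₂ = Q/(b₂ V₂) = 4.023/(3.77×1.19) = 0.8967 m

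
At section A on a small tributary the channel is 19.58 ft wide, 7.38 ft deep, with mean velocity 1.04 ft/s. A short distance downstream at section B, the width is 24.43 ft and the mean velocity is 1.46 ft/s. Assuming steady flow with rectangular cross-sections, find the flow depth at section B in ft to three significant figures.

Q = A₁V₁ = (19.58×7.38) × 1.04 = 150.3 ft³/s
d₂ = Q/(b₂ V₂) = 150.3/(24.43×1.46) = 4.213 ft

4.21 ft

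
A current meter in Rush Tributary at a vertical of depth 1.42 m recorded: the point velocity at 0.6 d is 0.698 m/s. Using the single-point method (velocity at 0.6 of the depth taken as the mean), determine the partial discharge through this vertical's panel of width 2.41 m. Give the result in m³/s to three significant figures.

2.39 m³/s

v̄ = v₀.₆ = 0.698 m/s
q = v̄ × d × w = 0.6980 × 1.42 × 2.41 = 2.389 m³/s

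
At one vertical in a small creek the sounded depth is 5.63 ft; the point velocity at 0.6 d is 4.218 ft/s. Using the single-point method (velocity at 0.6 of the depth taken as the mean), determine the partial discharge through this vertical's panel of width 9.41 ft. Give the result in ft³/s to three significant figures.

v̄ = v₀.₆ = 4.218 ft/s
q = v̄ × d × w = 4.218 × 5.63 × 9.41 = 223.5 ft³/s

223 ft³/s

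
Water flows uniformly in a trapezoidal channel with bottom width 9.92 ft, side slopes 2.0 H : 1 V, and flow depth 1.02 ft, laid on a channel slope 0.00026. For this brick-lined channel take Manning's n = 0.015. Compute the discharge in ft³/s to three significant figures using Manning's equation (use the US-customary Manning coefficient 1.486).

A = (b + z·y)·y = (9.92 + 2.0×1.02)×1.02 = 12.20 ft²
P = b + 2y√(1+z²) = 9.92 + 2×1.02×√(1+2.0²) = 14.48 ft
R = A/P = 12.20/14.48 = 0.8424 ft
Q = (1.486/n)·A·R^(2/3)·S^(1/2) = (1.486/0.015) × 12.20 × 0.8424^(2/3) × 0.00026^(1/2) = 17.38 ft³/s

17.4 ft³/s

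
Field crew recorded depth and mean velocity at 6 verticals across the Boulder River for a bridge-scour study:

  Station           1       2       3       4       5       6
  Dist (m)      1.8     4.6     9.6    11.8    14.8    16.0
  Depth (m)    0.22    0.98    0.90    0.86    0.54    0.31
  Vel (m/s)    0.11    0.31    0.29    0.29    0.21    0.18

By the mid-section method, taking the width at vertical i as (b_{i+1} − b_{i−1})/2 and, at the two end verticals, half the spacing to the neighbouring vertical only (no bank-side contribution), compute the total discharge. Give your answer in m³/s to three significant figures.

3.08 m³/s

w_1 = (4.6 − 1.8)/2 = 1.4 m; q_1 = 0.11 × 0.22 × 1.4 = 0.03388 m³/s
w_2 = (9.6 − 1.8)/2 = 3.9 m; q_2 = 0.31 × 0.98 × 3.9 = 1.185 m³/s
w_3 = (11.8 − 4.6)/2 = 3.6 m; q_3 = 0.29 × 0.90 × 3.6 = 0.9396 m³/s
w_4 = (14.8 − 9.6)/2 = 2.6 m; q_4 = 0.29 × 0.86 × 2.6 = 0.6484 m³/s
w_5 = (16.0 − 11.8)/2 = 2.1 m; q_5 = 0.21 × 0.54 × 2.1 = 0.2381 m³/s
w_6 = (16.0 − 14.8)/2 = 0.6 m; q_6 = 0.18 × 0.31 × 0.6 = 0.03348 m³/s
Q = Σ qᵢ = 3.078 m³/s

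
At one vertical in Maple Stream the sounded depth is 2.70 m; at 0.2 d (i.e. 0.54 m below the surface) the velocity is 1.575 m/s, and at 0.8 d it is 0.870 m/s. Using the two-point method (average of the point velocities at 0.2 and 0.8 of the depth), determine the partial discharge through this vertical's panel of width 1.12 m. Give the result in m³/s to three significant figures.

v̄ = (1.575 + 0.870) / 2 = 1.223 m/s
q = v̄ × d × w = 1.223 × 2.70 × 1.12 = 3.697 m³/s

3.70 m³/s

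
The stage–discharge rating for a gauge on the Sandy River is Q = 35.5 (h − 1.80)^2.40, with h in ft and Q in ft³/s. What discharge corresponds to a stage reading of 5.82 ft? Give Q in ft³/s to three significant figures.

Q = 35.5 × (5.82 − 1.80)^2.40 = 35.5 × 4.02^2.40 = 1001 ft³/s

1000 ft³/s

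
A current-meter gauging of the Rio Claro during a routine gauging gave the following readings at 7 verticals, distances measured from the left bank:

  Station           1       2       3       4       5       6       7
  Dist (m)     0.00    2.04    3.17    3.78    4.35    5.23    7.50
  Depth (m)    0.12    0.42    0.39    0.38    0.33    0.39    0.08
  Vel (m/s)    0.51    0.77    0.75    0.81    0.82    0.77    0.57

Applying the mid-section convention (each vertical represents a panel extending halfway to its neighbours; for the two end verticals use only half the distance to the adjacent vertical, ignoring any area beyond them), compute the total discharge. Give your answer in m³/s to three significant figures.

1.73 m³/s

w_1 = (2.04 − 0.00)/2 = 1.02 m; q_1 = 0.51 × 0.12 × 1.02 = 0.06242 m³/s
w_2 = (3.17 − 0.00)/2 = 1.585 m; q_2 = 0.77 × 0.42 × 1.585 = 0.5126 m³/s
w_3 = (3.78 − 2.04)/2 = 0.87 m; q_3 = 0.75 × 0.39 × 0.87 = 0.2545 m³/s
w_4 = (4.35 − 3.17)/2 = 0.59 m; q_4 = 0.81 × 0.38 × 0.59 = 0.1816 m³/s
w_5 = (5.23 − 3.78)/2 = 0.725 m; q_5 = 0.82 × 0.33 × 0.725 = 0.1962 m³/s
w_6 = (7.50 − 4.35)/2 = 1.575 m; q_6 = 0.77 × 0.39 × 1.575 = 0.4730 m³/s
w_7 = (7.50 − 5.23)/2 = 1.135 m; q_7 = 0.57 × 0.08 × 1.135 = 0.05176 m³/s
Q = Σ qᵢ = 1.732 m³/s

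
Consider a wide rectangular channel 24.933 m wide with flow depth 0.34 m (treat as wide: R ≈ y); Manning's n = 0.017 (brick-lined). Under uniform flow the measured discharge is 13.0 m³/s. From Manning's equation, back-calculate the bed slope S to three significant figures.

0.00286

A = b·y = 24.933 × 0.34 = 8.477 m²
Wide channel: R ≈ y = 0.34 m
S = (Q·n / (1·A·R^(2/3)))² = (13.0×0.017 / (1×8.477×0.4871))² = 0.002864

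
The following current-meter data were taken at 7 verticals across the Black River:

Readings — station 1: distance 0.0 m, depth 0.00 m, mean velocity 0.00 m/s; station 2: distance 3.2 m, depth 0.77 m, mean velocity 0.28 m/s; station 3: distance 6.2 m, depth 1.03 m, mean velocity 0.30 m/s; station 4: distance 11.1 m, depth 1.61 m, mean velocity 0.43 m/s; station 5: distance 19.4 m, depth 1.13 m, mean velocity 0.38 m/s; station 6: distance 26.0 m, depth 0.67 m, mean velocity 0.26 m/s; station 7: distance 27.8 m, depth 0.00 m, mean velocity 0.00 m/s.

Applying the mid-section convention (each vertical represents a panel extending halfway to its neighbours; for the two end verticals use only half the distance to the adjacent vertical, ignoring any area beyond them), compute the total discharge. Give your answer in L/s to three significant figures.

w_2 = (6.2 − 0.0)/2 = 3.1 m; q_2 = 0.28 × 0.77 × 3.1 = 0.6684 m³/s
w_3 = (11.1 − 3.2)/2 = 3.95 m; q_3 = 0.30 × 1.03 × 3.95 = 1.221 m³/s
w_4 = (19.4 − 6.2)/2 = 6.6 m; q_4 = 0.43 × 1.61 × 6.6 = 4.569 m³/s
w_5 = (26.0 − 11.1)/2 = 7.45 m; q_5 = 0.38 × 1.13 × 7.45 = 3.199 m³/s
w_6 = (27.8 − 19.4)/2 = 4.2 m; q_6 = 0.26 × 0.67 × 4.2 = 0.7316 m³/s
Stations 1, 7 contribute zero (depth or velocity is 0).
Q = Σ qᵢ = 10.39 m³/s
= 10.39 × 1000 = 10390 L/s

10400 L/s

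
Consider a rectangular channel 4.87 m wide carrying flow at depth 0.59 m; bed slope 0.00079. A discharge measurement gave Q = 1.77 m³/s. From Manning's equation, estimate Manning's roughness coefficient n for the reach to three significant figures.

A = b·y = 4.87 × 0.59 = 2.873 m²
P = b + 2y = 4.87 + 2×0.59 = 6.050 m
R = A/P = 2.873/6.050 = 0.4749 m
n = (1/Q)·A·R^(2/3)·S^(1/2) = (1/1.77) × 2.873 × 0.6087 × 0.02811 = 0.02777

0.0278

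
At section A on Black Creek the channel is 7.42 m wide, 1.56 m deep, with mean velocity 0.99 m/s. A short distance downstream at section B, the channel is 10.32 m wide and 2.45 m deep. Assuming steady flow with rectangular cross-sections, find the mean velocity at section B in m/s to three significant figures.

Q = A₁V₁ = (7.42×1.56) × 0.99 = 11.46 m³/s
A₂ = 10.32 × 2.45 = 25.28 m²
V₂ = Q/A₂ = 11.46/25.28 = 0.4532 m/s

0.453 m/s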